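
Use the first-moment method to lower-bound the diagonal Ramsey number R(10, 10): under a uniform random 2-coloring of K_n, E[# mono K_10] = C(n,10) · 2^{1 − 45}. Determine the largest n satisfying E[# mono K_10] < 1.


We need C(n, 10) · 2^{1 − 45} < 1, i.e. C(n, 10) < 2^{45 − 1} = 17592186044416.
Check values of n near the boundary:
  n = 95: C(95, 10) = 10104934117421; 10104934117421 < 17592186044416? YES
  n = 96: C(96, 10) = 11279926456656; 11279926456656 < 17592186044416? YES
  n = 97: C(97, 10) = 12576469727536; 12576469727536 < 17592186044416? YES
  n = 98: C(98, 10) = 14005614014756; 14005614014756 < 17592186044416? YES
  n = 99: C(99, 10) = 15579278510796; 15579278510796 < 17592186044416? YES
  n = 100: C(100, 10) = 17310309456440; 17310309456440 < 17592186044416? YES
  n = 101: C(101, 10) = 19212541264840; 19212541264840 < 17592186044416? NO
The largest n with C(n, 10) < 17592186044416 is n = 100 (where E[X] = 2163788682055/2199023255552 ≈ 0.984). Hence R(10, 10) > 100, i.e. R(10, 10) ≥ 101.

Largest n = 100; hence R(10, 10) > 100.


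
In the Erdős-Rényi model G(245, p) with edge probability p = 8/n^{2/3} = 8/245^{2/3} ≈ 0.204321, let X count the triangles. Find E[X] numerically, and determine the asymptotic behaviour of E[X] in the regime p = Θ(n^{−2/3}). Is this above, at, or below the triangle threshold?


Number of potential triangles: C(245, 3) = 2421090.
Each occurs with probability p³ ≈ (0.204321)³ ≈ 8.52977926e-03.
By linearity: E[X] = C(245, 3)·p³ ≈ 2421090 · 8.52977926e-03 ≈ 20651.363265.
Since α = 2/3 < 1, p = c/n^{2/3} ≫ 1/n is above the triangle threshold p ~ 1/n. Asymptotically E[X] ~ (c³/6)·n^{3(1−α)} = (8³/6)·n^{1} → ∞; triangles are abundant w.h.p.

E[X] ≈ 20651.363265; in regime p = Θ(1/n^{2/3}) E[X] diverges (above the triangle threshold p ~ 1/n).


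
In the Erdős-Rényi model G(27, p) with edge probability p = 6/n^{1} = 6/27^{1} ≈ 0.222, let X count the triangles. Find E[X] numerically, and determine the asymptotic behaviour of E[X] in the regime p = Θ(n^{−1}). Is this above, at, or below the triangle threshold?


Number of potential triangles: C(27, 3) = 2925.
Each occurs with probability p³ ≈ (0.222)³ ≈ 1.09739e-02.
By linearity: E[X] = C(27, 3)·p³ ≈ 2925 · 1.09739e-02 ≈ 32.099.
Here α = 1, so p = 6/n is exactly at the triangle threshold p ~ 1/n. Asymptotically E[X] → c³/6 = 6³/6 = 36 ≈ 36.000, a bounded constant. In this regime the triangle count is asymptotically Poisson(c³/6).

E[X] ≈ 32.099; in regime p = Θ(1/n^{1}) E[X] stays bounded (at the triangle threshold p ~ 1/n).


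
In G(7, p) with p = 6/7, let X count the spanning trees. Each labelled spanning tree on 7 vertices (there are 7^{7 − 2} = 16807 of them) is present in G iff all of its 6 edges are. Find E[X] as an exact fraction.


K_7 has 7^{7 − 2} = 16807 labelled spanning trees.
For each such spanning tree H, let X_H = 1 if all 6 edges of H are present in G. Then P[X_H = 1] = p^{6} = (6/7)^{6} = 46656/117649.
By linearity: E[X] = Σ_H E[X_H] = 16807 · p^{6} = 16807 · 46656/117649 = 46656/7.
Numerically: E[X] ≈ 6665.1.

E[X] = 16807 · (6/7)^{6} = 46656/7 ≈ 6665.1.


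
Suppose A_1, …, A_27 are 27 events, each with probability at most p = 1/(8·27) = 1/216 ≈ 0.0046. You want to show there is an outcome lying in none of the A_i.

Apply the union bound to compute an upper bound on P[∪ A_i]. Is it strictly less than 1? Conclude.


Union bound: P[∪_{i=1}^{27} A_i] ≤ Σ_i P[A_i] ≤ 27·p = 27·(1/216) = 1/8.
Numerically: 1/8 ≈ 0.1250.
Is 1/8 < 1? YES.
Since P[∪ A_i] ≤ 1/8 < 1, the complement has P[∩ A_i^c] ≥ 1 − 1/8 = 7/8 > 0, so some outcome avoids every A_i.

27·p = 1/8 ≈ 0.1250; existence CERTIFIED by the union bound.


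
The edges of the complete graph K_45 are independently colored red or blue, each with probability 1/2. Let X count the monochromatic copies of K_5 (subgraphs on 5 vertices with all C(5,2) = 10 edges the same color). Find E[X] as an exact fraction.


Let X = Σ_S X_S over the C(45, 5) = 1221759 subsets S of size 5, where X_S = 1 if the K_5 on S is monochromatic.
For a fixed S, the K_5 on S has C(5, 2) = 10 edges. P[all 10 edges red] = (1/2)^10, and likewise for blue, so P[monochromatic] = 2·(1/2)^10 = 2^{1 − 10} = 1/512.
By linearity: E[X] = C(45, 5) · 2^{1 − 10} = 1221759 · 1/512 = 1221759/512.
Numerically: E[X] ≈ 2386.248047.

E[X] = C(45,5)·2^(1−C(5,2)) = 1221759/512 ≈ 2386.248047.


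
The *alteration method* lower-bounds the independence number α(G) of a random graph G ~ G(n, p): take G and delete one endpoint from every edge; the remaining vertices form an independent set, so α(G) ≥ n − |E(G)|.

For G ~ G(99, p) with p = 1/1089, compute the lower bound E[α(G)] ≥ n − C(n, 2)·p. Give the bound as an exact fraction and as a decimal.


E[|E(G)|] = C(99, 2)·p = 4851 · (1/1089) = 49/11.
E[α(G)] ≥ n − E[|E(G)|] = 99 − 49/11 = 1040/11.
Numerically: ≈ 94.54545.
(This is only a lower bound; the true E[α(G)] may be larger.)

E[α(G)] ≥ 1040/11 ≈ 94.54545.


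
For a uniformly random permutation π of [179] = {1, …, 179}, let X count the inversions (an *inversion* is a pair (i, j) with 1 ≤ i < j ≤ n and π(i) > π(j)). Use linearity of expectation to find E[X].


Write X = Σ X_I over the C(179, 2) = 15931 pairs i < j, with X_I the indicator of one inversion.
There are 15931 indicators.
For each fixed pair i < j, the values π(i) and π(j) are two distinct elements of {1, …, 179} in uniformly random order; by symmetry P[π(i) > π(j)] = 1/2.
By linearity: E[X] = 15931 · (1/2) = C(179, 2) · (1/2) = 15931/2 = 15931/2 ≈ 7965.500000.

E[X] = 15931/2 = 7965.500000.


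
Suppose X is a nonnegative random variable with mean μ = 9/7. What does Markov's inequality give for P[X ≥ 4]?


μ = E[X] = 9/7, a = 4.
Markov: P[X ≥ 4] ≤ μ/a = (9/7)/4 = 9/28.
Numerically: ≈ 0.32143.
(Since a = 4 > μ = 1.28571, the bound 9/28 is < 1 and informative.)

P[X ≥ 4] ≤ 9/28 ≈ 0.32143.


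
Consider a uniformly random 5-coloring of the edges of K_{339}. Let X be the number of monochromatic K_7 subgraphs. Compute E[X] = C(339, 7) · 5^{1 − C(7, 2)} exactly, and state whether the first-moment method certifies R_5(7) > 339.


E[X] = C(339, 7) · 5^{1 − 21} = 95915887062372 · 5^{−20} = 95915887062372/95367431640625.
As a reduced fraction: E[X] = 95915887062372/95367431640625 ≈ 1.005751.
Is E[X] < 1? NO.
Since E[X] ≥ 1, the first-moment bound is inconclusive at n = 339; it does NOT by itself certify R_5(7) > 339.

E[X] = 95915887062372/95367431640625 ≈ 1.005751; E[X] ≥ 1; first-moment method inconclusive here.


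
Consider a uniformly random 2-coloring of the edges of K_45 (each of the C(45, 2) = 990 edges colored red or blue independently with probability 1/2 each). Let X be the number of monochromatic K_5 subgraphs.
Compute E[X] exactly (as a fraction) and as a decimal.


Let X = Σ_S X_S over the C(45, 5) = 1221759 subsets S of size 5, where X_S = 1 if the K_5 on S is monochromatic.
For a fixed S, the K_5 on S has C(5, 2) = 10 edges. P[all 10 edges red] = (1/2)^10, and likewise for blue, so P[monochromatic] = 2·(1/2)^10 = 2^{1 − 10} = 1/512.
By linearity: E[X] = C(45, 5) · 2^{1 − 10} = 1221759 · 1/512 = 1221759/512.
Numerically: E[X] ≈ 2386.248.

E[X] = C(45,5)·2^(1−C(5,2)) = 1221759/512 ≈ 2386.248.


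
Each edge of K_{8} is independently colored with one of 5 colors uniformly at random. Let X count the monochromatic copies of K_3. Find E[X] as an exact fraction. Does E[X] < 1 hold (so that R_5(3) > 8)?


E[X] = C(8, 3) · 5^{1 − 3} = 56 · 5^{−2} = 56/25.
As a reduced fraction: E[X] = 56/25 ≈ 2.2400.
Is E[X] < 1? NO.
Since E[X] ≥ 1, the first-moment bound is inconclusive at n = 8; it does NOT by itself certify R_5(3) > 8.

E[X] = 56/25 ≈ 2.2400; E[X] ≥ 1; first-moment method inconclusive here.


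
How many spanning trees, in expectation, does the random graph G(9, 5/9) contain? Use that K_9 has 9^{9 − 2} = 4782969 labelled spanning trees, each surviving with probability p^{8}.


K_9 has 9^{9 − 2} = 4782969 labelled spanning trees.
For each such spanning tree H, let X_H = 1 if all 8 edges of H are present in G. Then P[X_H = 1] = p^{8} = (5/9)^{8} = 390625/43046721.
By linearity of expectation: E[X] = Σ_H E[X_H] = 4782969 · p^{8} = 4782969 · 390625/43046721 = 390625/9.
Numerically: E[X] ≈ 4.34e+04.

E[X] = 4782969 · (5/9)^{8} = 390625/9 ≈ 4.34e+04.


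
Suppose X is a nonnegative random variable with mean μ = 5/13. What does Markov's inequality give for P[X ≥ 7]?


μ = E[X] = 5/13, a = 7.
Markov: P[X ≥ 7] ≤ μ/a = (5/13)/7 = 5/91.
Numerically: ≈ 0.054945.
(Since a = 7 > μ = 0.384615, the bound 5/91 is < 1 and informative.)

P[X ≥ 7] ≤ 5/91 ≈ 0.054945.


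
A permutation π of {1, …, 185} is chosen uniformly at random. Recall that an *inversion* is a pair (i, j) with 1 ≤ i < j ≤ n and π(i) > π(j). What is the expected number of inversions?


Write X = Σ X_I over the C(185, 2) = 17020 pairs i < j, with X_I the indicator of one inversion.
There are 17020 indicators.
For each fixed pair i < j, the values π(i) and π(j) are two distinct elements of {1, …, 185} in uniformly random order; by symmetry P[π(i) > π(j)] = 1/2.
By linearity: E[X] = 17020 · (1/2) = C(185, 2) · (1/2) = 17020/2 = 8510 ≈ 8510.0000.

E[X] = 8510 = 8510.0000.


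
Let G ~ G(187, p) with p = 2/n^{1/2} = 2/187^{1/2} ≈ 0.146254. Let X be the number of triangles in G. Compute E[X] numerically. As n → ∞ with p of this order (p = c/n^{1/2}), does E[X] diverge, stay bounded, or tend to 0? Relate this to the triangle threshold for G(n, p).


Number of potential triangles: C(187, 3) = 1072445.
Each occurs with probability p³ ≈ (0.146254)³ ≈ 3.12843818e-03.
By linearity: E[X] = C(187, 3)·p³ ≈ 1072445 · 3.12843818e-03 ≈ 3355.077882.
Since α = 1/2 < 1, p = c/n^{1/2} ≫ 1/n is above the triangle threshold p ~ 1/n. Asymptotically E[X] ~ (c³/6)·n^{3(1−α)} = (2³/6)·n^{1.5} → ∞; triangles are abundant w.h.p.

E[X] ≈ 3355.077882; in regime p = Θ(1/n^{1/2}) E[X] diverges (above the triangle threshold p ~ 1/n).


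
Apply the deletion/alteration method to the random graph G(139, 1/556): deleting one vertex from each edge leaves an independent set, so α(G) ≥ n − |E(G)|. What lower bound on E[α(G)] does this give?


E[|E(G)|] = C(139, 2)·p = 9591 · (1/556) = 69/4.
E[α(G)] ≥ n − E[|E(G)|] = 139 − 69/4 = 487/4.
Numerically: ≈ 121.7500.
(This is only a lower bound; the true E[α(G)] may be larger.)

E[α(G)] ≥ 487/4 ≈ 121.7500.


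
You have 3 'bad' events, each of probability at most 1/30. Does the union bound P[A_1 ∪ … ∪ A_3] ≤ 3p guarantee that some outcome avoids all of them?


Union bound: P[∪_{i=1}^{3} A_i] ≤ Σ_i P[A_i] ≤ 3·p = 3·(1/30) = 1/10.
Numerically: 1/10 ≈ 0.100.
Is 1/10 < 1? YES.
Since P[∪ A_i] ≤ 1/10 < 1, the complement has P[∩ A_i^c] ≥ 1 − 1/10 = 9/10 > 0, so some outcome avoids every A_i.

3·p = 1/10 ≈ 0.100; existence CERTIFIED by the union bound.


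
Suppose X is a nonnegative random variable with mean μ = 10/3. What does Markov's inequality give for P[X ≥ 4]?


μ = E[X] = 10/3, a = 4.
Markov: P[X ≥ 4] ≤ μ/a = (10/3)/4 = 5/6.
Numerically: ≈ 0.833333.
(Since a = 4 > μ = 3.333333, the bound 5/6 is < 1 and informative.)

P[X ≥ 4] ≤ 5/6 ≈ 0.833333.


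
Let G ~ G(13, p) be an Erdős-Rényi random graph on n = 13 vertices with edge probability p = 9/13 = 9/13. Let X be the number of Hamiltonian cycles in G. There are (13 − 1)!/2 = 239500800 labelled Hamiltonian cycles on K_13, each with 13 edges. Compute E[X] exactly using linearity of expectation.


K_13 has (13 − 1)!/2 = 239500800 labelled Hamiltonian cycles.
For each such Hamiltonian cycle H, let X_H = 1 if all 13 edges of H are present in G. Then P[X_H = 1] = p^{13} = (9/13)^{13} = 2541865828329/302875106592253.
By linearity: E[X] = Σ_H E[X_H] = 239500800 · p^{13} = 239500800 · 2541865828329/302875106592253 = 608778899377458163200/302875106592253.
Numerically: E[X] ≈ 2.01e+06.

E[X] = 239500800 · (9/13)^{13} = 608778899377458163200/302875106592253 ≈ 2.01e+06.


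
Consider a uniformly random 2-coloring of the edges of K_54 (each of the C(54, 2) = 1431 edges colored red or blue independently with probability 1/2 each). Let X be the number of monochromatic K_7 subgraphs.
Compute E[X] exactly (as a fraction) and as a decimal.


Let X = Σ_S X_S over the C(54, 7) = 177100560 subsets S of size 7, where X_S = 1 if the K_7 on S is monochromatic.
For a fixed S, the K_7 on S has C(7, 2) = 21 edges. P[all 21 edges red] = (1/2)^21, and likewise for blue, so P[monochromatic] = 2·(1/2)^21 = 2^{1 − 21} = 1/1048576.
By linearity of expectation: E[X] = C(54, 7) · 2^{1 − 21} = 177100560 · 1/1048576 = 11068785/65536.
Numerically: E[X] ≈ 168.896.

E[X] = C(54,7)·2^(1−C(7,2)) = 11068785/65536 ≈ 168.896.


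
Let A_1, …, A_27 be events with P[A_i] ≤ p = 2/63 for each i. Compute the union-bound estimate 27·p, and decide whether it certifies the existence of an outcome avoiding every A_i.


Union bound: P[∪_{i=1}^{27} A_i] ≤ Σ_i P[A_i] ≤ 27·p = 27·(2/63) = 6/7.
Numerically: 6/7 ≈ 0.857143.
Is 6/7 < 1? YES.
Since P[∪ A_i] ≤ 6/7 < 1, the complement has P[∩ A_i^c] ≥ 1 − 6/7 = 1/7 > 0, so some outcome avoids every A_i.

27·p = 6/7 ≈ 0.857143; existence CERTIFIED by the union bound.


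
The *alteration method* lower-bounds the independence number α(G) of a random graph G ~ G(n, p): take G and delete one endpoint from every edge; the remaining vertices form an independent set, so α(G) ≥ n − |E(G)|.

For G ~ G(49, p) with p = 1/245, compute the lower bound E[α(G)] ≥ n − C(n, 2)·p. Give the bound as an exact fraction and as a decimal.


E[|E(G)|] = C(49, 2)·p = 1176 · (1/245) = 24/5.
E[α(G)] ≥ n − E[|E(G)|] = 49 − 24/5 = 221/5.
Numerically: ≈ 44.2000.
(This is only a lower bound; the true E[α(G)] may be larger.)

E[α(G)] ≥ 221/5 ≈ 44.2000.


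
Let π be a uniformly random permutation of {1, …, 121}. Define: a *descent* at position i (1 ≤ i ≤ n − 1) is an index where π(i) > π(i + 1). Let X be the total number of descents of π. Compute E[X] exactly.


Write X = Σ X_I over i = 1, …, 120, with X_I the indicator of one descent.
There are 120 indicators.
For each fixed i, the pair (π(i), π(i+1)) is a uniformly random ordered pair of distinct values from {1, …, 121}; by symmetry P[π(i) > π(i+1)] = 1/2.
By linearity: E[X] = 120 · (1/2) = (121 − 1) · (1/2) = 60 ≈ 60.00000.

E[X] = 60 = 60.00000.


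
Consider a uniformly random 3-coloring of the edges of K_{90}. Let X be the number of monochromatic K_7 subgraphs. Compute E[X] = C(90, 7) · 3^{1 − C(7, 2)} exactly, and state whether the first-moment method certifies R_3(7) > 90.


E[X] = C(90, 7) · 3^{1 − 21} = 7471375560 · 3^{−20} = 7471375560/3486784401.
As a reduced fraction: E[X] = 830152840/387420489 ≈ 2.142770.
Is E[X] < 1? NO.
Since E[X] ≥ 1, the first-moment bound is inconclusive at n = 90; it does NOT by itself certify R_3(7) > 90.

E[X] = 830152840/387420489 ≈ 2.142770; E[X] ≥ 1; first-moment method inconclusive here.


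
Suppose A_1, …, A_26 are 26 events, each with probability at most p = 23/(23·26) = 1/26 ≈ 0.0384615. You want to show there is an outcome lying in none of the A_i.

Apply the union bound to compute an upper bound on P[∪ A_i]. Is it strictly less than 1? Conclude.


Union bound: P[∪_{i=1}^{26} A_i] ≤ Σ_i P[A_i] ≤ 26·p = 26·(1/26) = 1.
Numerically: 1 ≈ 1.0000000.
Is 1 < 1? NO.
Since the bound 1 is ≥ 1, the union bound is uninformative here; it does NOT by itself certify existence.

26·p = 1 ≈ 1.0000000; existence NOT certified by the union bound.


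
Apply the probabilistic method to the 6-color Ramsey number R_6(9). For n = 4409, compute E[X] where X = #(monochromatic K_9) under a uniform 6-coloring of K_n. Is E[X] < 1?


E[X] = C(4409, 9) · 6^{1 − 36} = 1720875732988608787686577131 · 6^{−35} = 1720875732988608787686577131/1719070799748422591028658176.
As a reduced fraction: E[X] = 573625244329536262562192377/573023599916140863676219392 ≈ 1.00105.
Is E[X] < 1? NO.
Since E[X] ≥ 1, the first-moment bound is inconclusive at n = 4409; it does NOT by itself certify R_6(9) > 4409.

E[X] = 573625244329536262562192377/573023599916140863676219392 ≈ 1.00105; E[X] ≥ 1; first-moment method inconclusive here.


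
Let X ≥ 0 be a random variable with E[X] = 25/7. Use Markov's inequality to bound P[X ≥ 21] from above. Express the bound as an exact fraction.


μ = E[X] = 25/7, a = 21.
Markov: P[X ≥ 21] ≤ μ/a = (25/7)/21 = 25/147.
Numerically: ≈ 0.17007.
(Since a = 21 > μ = 3.57143, the bound 25/147 is < 1 and informative.)

P[X ≥ 21] ≤ 25/147 ≈ 0.17007.


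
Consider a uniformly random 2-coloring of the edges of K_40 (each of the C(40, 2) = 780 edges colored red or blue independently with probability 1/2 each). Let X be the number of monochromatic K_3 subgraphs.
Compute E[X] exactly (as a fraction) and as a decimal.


Let X = Σ_S X_S over the C(40, 3) = 9880 subsets S of size 3, where X_S = 1 if the K_3 on S is monochromatic.
For a fixed S, the K_3 on S has C(3, 2) = 3 edges. P[all 3 edges red] = (1/2)^3, and likewise for blue, so P[monochromatic] = 2·(1/2)^3 = 2^{1 − 3} = 1/4.
Summing: E[X] = C(40, 3) · 2^{1 − 3} = 9880 · 1/4 = 2470.
Numerically: E[X] ≈ 2470.000000.

E[X] = C(40,3)·2^(1−C(3,2)) = 2470 ≈ 2470.000000.


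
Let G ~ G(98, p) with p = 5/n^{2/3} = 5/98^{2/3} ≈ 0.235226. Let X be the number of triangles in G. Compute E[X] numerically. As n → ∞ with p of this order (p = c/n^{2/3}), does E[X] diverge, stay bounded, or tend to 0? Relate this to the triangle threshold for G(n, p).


Number of potential triangles: C(98, 3) = 152096.
Each occurs with probability p³ ≈ (0.235226)³ ≈ 1.30154102e-02.
By linearity: E[X] = C(98, 3)·p³ ≈ 152096 · 1.30154102e-02 ≈ 1979.591837.
Since α = 2/3 < 1, p = c/n^{2/3} ≫ 1/n is above the triangle threshold p ~ 1/n. Asymptotically E[X] ~ (c³/6)·n^{3(1−α)} = (5³/6)·n^{1} → ∞; triangles are abundant w.h.p.

E[X] ≈ 1979.591837; in regime p = Θ(1/n^{2/3}) E[X] diverges (above the triangle threshold p ~ 1/n).


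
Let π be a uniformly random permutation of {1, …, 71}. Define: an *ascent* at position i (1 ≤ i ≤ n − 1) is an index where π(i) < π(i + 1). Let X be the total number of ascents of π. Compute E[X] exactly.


Write X = Σ X_I over i = 1, …, 70, with X_I the indicator of one ascent.
There are 70 indicators.
For each fixed i, the pair (π(i), π(i+1)) is a uniformly random ordered pair of distinct values from {1, …, 71}; by symmetry P[π(i) < π(i+1)] = 1/2.
By linearity: E[X] = 70 · (1/2) = (71 − 1) · (1/2) = 35 ≈ 35.0000.

E[X] = 35 = 35.0000.


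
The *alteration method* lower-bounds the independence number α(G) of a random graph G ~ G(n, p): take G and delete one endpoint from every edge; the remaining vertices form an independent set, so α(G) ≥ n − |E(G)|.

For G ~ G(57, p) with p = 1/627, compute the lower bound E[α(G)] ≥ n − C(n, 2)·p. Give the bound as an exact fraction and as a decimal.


E[|E(G)|] = C(57, 2)·p = 1596 · (1/627) = 28/11.
E[α(G)] ≥ n − E[|E(G)|] = 57 − 28/11 = 599/11.
Numerically: ≈ 54.4545.
(This is only a lower bound; the true E[α(G)] may be larger.)

E[α(G)] ≥ 599/11 ≈ 54.4545.


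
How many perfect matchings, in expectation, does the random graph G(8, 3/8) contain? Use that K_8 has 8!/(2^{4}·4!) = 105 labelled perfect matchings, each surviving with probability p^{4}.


K_8 has 8!/(2^{4}·4!) = 105 labelled perfect matchings.
For each such perfect matching H, let X_H = 1 if all 4 edges of H are present in G. Then P[X_H = 1] = p^{4} = (3/8)^{4} = 81/4096.
By linearity of expectation: E[X] = Σ_H E[X_H] = 105 · p^{4} = 105 · 81/4096 = 8505/4096.
Numerically: E[X] ≈ 2.07642.

E[X] = 105 · (3/8)^{4} = 8505/4096 ≈ 2.07642.


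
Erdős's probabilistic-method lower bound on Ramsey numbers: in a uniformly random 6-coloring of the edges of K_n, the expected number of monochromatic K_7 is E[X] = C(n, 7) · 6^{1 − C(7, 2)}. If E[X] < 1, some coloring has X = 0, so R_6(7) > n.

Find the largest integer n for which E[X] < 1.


We need C(n, 7) · 6^{1 − 21} < 1, i.e. C(n, 7) < 6^{21 − 1} = 3656158440062976.
Check values of n near the boundary:
  n = 562: C(562, 7) = 3384017972944752; 3384017972944752 < 3656158440062976? YES
  n = 563: C(563, 7) = 3426622515769596; 3426622515769596 < 3656158440062976? YES
  n = 564: C(564, 7) = 3469685994423792; 3469685994423792 < 3656158440062976? YES
  n = 565: C(565, 7) = 3513212521235560; 3513212521235560 < 3656158440062976? YES
  n = 566: C(566, 7) = 3557206237959440; 3557206237959440 < 3656158440062976? YES
  n = 567: C(567, 7) = 3601671315933933; 3601671315933933 < 3656158440062976? YES
  n = 568: C(568, 7) = 3646611956239704; 3646611956239704 < 3656158440062976? YES
  n = 569: C(569, 7) = 3692032389858348; 3692032389858348 < 3656158440062976? NO
  n = 570: C(570, 7) = 3737936877831720; 3737936877831720 < 3656158440062976? NO
The largest n with C(n, 7) < 3656158440062976 is n = 568 (where E[X] = 16882462760369/16926659444736 ≈ 0.997). Hence R_6(7) > 568, i.e. R_6(7) ≥ 569.

Largest n = 568; hence R_6(7) > 568.


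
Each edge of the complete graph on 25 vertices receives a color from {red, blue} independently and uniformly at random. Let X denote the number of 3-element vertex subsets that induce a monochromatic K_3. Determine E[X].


Let X = Σ_S X_S over the C(25, 3) = 2300 subsets S of size 3, where X_S = 1 if the K_3 on S is monochromatic.
For a fixed S, the K_3 on S has C(3, 2) = 3 edges. P[all 3 edges red] = (1/2)^3, and likewise for blue, so P[monochromatic] = 2·(1/2)^3 = 2^{1 − 3} = 1/4.
By linearity: E[X] = C(25, 3) · 2^{1 − 3} = 2300 · 1/4 = 575.
Numerically: E[X] ≈ 575.000000.

E[X] = C(25,3)·2^(1−C(3,2)) = 575 ≈ 575.000000.


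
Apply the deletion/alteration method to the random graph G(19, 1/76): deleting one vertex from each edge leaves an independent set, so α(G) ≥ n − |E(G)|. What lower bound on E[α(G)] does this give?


E[|E(G)|] = C(19, 2)·p = 171 · (1/76) = 9/4.
E[α(G)] ≥ n − E[|E(G)|] = 19 − 9/4 = 67/4.
Numerically: ≈ 16.750000.
(This is only a lower bound; the true E[α(G)] may be larger.)

E[α(G)] ≥ 67/4 ≈ 16.750000.


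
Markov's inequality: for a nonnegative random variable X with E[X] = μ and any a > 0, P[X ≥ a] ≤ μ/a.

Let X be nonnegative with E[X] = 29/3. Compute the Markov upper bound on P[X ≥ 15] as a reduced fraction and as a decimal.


μ = E[X] = 29/3, a = 15.
Markov: P[X ≥ 15] ≤ μ/a = (29/3)/15 = 29/45.
Numerically: ≈ 0.644444.
(Since a = 15 > μ = 9.666667, the bound 29/45 is < 1 and informative.)

P[X ≥ 15] ≤ 29/45 ≈ 0.644444.


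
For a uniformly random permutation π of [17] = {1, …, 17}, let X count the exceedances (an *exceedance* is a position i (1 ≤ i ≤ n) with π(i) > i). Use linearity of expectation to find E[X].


Write X = Σ_{i=1}^{17} X_i, where X_i = 1_{π(i) > i}.
For each fixed i, π(i) is uniform over {1, …, 17} (marginal of a uniform permutation), so P[π(i) > i] = (n − i)/n. Summing: Σ_{i=1}^{17} (n − i)/n = (0 + 1 + … + 16)/17 = 17(17 − 1)/(2·17) = (17 − 1)/2.
Hence E[X] = Σ_{i=1}^{17} (17 − i)/17 = 8 ≈ 8.000000.

E[X] = 8 = 8.000000.


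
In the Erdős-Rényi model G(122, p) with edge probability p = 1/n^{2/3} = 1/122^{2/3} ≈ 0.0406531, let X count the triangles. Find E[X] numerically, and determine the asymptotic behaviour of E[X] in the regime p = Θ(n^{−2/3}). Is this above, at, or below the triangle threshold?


Number of potential triangles: C(122, 3) = 295240.
Each occurs with probability p³ ≈ (0.0406531)³ ≈ 6.71862403e-05.
By linearity: E[X] = C(122, 3)·p³ ≈ 295240 · 6.71862403e-05 ≈ 19.836066.
Since α = 2/3 < 1, p = c/n^{2/3} ≫ 1/n is above the triangle threshold p ~ 1/n. Asymptotically E[X] ~ (c³/6)·n^{3(1−α)} = (1³/6)·n^{1} → ∞; triangles are abundant w.h.p.

E[X] ≈ 19.836066; in regime p = Θ(1/n^{2/3}) E[X] diverges (above the triangle threshold p ~ 1/n).


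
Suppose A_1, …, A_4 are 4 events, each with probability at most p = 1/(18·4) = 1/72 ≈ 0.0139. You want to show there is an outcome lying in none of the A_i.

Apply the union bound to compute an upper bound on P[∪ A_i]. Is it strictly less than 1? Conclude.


Union bound: P[∪_{i=1}^{4} A_i] ≤ Σ_i P[A_i] ≤ 4·p = 4·(1/72) = 1/18.
Numerically: 1/18 ≈ 0.0556.
Is 1/18 < 1? YES.
Since P[∪ A_i] ≤ 1/18 < 1, the complement has P[∩ A_i^c] ≥ 1 − 1/18 = 17/18 > 0, so some outcome avoids every A_i.

4·p = 1/18 ≈ 0.0556; existence CERTIFIED by the union bound.


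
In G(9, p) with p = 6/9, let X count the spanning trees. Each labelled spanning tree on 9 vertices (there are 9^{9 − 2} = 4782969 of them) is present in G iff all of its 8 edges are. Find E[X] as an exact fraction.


K_9 has 9^{9 − 2} = 4782969 labelled spanning trees.
For each such spanning tree H, let X_H = 1 if all 8 edges of H are present in G. Then P[X_H = 1] = p^{8} = (2/3)^{8} = 256/6561.
By linearity of expectation: E[X] = Σ_H E[X_H] = 4782969 · p^{8} = 4782969 · 256/6561 = 186624.
Numerically: E[X] ≈ 1.8662e+05.

E[X] = 4782969 · (2/3)^{8} = 186624 ≈ 1.8662e+05.


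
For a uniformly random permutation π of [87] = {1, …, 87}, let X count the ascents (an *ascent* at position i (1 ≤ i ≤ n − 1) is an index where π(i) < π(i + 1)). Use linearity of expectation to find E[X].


Write X = Σ X_I over i = 1, …, 86, with X_I the indicator of one ascent.
There are 86 indicators.
For each fixed i, the pair (π(i), π(i+1)) is a uniformly random ordered pair of distinct values from {1, …, 87}; by symmetry P[π(i) < π(i+1)] = 1/2.
By linearity: E[X] = 86 · (1/2) = (87 − 1) · (1/2) = 43 ≈ 43.0000.

E[X] = 43 = 43.0000.


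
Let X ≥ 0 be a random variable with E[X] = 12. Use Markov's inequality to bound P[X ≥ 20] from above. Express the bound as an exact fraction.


μ = E[X] = 12, a = 20.
Markov: P[X ≥ 20] ≤ μ/a = (12)/20 = 3/5.
Numerically: ≈ 0.600000.
(Since a = 20 > μ = 12.000000, the bound 3/5 is < 1 and informative.)

P[X ≥ 20] ≤ 3/5 ≈ 0.600000.


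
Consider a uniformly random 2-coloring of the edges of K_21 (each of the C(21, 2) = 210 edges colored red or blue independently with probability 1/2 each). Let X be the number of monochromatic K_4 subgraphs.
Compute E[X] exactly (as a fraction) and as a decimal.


Let X = Σ_S X_S over the C(21, 4) = 5985 subsets S of size 4, where X_S = 1 if the K_4 on S is monochromatic.
For a fixed S, the K_4 on S has C(4, 2) = 6 edges. P[all 6 edges red] = (1/2)^6, and likewise for blue, so P[monochromatic] = 2·(1/2)^6 = 2^{1 − 6} = 1/32.
By linearity of expectation: E[X] = C(21, 4) · 2^{1 − 6} = 5985 · 1/32 = 5985/32.
Numerically: E[X] ≈ 187.031250.

E[X] = C(21,4)·2^(1−C(4,2)) = 5985/32 ≈ 187.031250.


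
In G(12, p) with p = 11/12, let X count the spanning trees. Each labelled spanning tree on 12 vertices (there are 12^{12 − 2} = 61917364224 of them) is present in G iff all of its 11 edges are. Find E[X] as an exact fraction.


K_12 has 12^{12 − 2} = 61917364224 labelled spanning trees.
For each such spanning tree H, let X_H = 1 if all 11 edges of H are present in G. Then P[X_H = 1] = p^{11} = (11/12)^{11} = 285311670611/743008370688.
By linearity: E[X] = Σ_H E[X_H] = 61917364224 · p^{11} = 61917364224 · 285311670611/743008370688 = 285311670611/12.
Numerically: E[X] ≈ 2.3776e+10.

E[X] = 61917364224 · (11/12)^{11} = 285311670611/12 ≈ 2.3776e+10.


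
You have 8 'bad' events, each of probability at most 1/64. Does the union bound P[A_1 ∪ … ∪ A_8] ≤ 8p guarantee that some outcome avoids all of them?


Union bound: P[∪_{i=1}^{8} A_i] ≤ Σ_i P[A_i] ≤ 8·p = 8·(1/64) = 1/8.
Numerically: 1/8 ≈ 0.125000.
Is 1/8 < 1? YES.
Since P[∪ A_i] ≤ 1/8 < 1, the complement has P[∩ A_i^c] ≥ 1 − 1/8 = 7/8 > 0, so some outcome avoids every A_i.

8·p = 1/8 ≈ 0.125000; existence CERTIFIED by the union bound.


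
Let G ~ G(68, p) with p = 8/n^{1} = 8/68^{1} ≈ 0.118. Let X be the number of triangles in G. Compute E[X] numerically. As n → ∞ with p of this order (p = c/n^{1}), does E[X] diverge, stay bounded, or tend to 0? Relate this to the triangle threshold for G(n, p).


Number of potential triangles: C(68, 3) = 50116.
Each occurs with probability p³ ≈ (0.118)³ ≈ 1.62833e-03.
By linearity: E[X] = C(68, 3)·p³ ≈ 50116 · 1.62833e-03 ≈ 81.606.
Here α = 1, so p = 8/n is exactly at the triangle threshold p ~ 1/n. Asymptotically E[X] → c³/6 = 8³/6 = 256/3 ≈ 85.333, a bounded constant. In this regime the triangle count is asymptotically Poisson(c³/6).

E[X] ≈ 81.606; in regime p = Θ(1/n^{1}) E[X] stays bounded (at the triangle threshold p ~ 1/n).


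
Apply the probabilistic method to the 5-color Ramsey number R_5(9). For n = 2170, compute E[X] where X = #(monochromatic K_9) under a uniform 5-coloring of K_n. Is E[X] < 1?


E[X] = C(2170, 9) · 5^{1 − 36} = 2891746779868845075610510 · 5^{−35} = 2891746779868845075610510/2910383045673370361328125.
As a reduced fraction: E[X] = 578349355973769015122102/582076609134674072265625 ≈ 0.9936.
Is E[X] < 1? YES.
Since E[X] < 1, there exists a 5-coloring of K_{2170} with no monochromatic K_9; hence R_5(9) > 2170.

E[X] = 578349355973769015122102/582076609134674072265625 ≈ 0.9936; E[X] < 1, so R_5(9) > 2170.


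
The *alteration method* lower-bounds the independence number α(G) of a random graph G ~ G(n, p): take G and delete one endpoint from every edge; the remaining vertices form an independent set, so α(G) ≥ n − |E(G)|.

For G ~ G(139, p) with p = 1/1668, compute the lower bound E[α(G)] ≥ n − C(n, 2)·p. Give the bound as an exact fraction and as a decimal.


E[|E(G)|] = C(139, 2)·p = 9591 · (1/1668) = 23/4.
E[α(G)] ≥ n − E[|E(G)|] = 139 − 23/4 = 533/4.
Numerically: ≈ 133.250.
(This is only a lower bound; the true E[α(G)] may be larger.)

E[α(G)] ≥ 533/4 ≈ 133.250.


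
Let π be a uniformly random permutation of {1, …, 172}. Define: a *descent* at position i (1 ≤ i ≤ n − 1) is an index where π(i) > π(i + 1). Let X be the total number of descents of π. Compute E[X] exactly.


Write X = Σ X_I over i = 1, …, 171, with X_I the indicator of one descent.
There are 171 indicators.
For each fixed i, the pair (π(i), π(i+1)) is a uniformly random ordered pair of distinct values from {1, …, 172}; by symmetry P[π(i) > π(i+1)] = 1/2.
By linearity: E[X] = 171 · (1/2) = (172 − 1) · (1/2) = 171/2 ≈ 85.5000.

E[X] = 171/2 = 85.5000.


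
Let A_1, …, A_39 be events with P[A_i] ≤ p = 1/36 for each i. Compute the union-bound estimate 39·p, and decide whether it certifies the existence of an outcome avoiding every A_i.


Union bound: P[∪_{i=1}^{39} A_i] ≤ Σ_i P[A_i] ≤ 39·p = 39·(1/36) = 13/12.
Numerically: 13/12 ≈ 1.0833333.
Is 13/12 < 1? NO.
Since the bound 13/12 is ≥ 1, the union bound is uninformative here; it does NOT by itself certify existence.

39·p = 13/12 ≈ 1.0833333; existence NOT certified by the union bound.


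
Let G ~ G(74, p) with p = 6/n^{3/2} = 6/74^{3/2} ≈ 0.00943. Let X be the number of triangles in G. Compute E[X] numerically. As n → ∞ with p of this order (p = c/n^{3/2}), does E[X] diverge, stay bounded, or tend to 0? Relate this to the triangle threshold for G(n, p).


Number of potential triangles: C(74, 3) = 64824.
Each occurs with probability p³ ≈ (0.00943)³ ≈ 8.37358e-07.
By linearity: E[X] = C(74, 3)·p³ ≈ 64824 · 8.37358e-07 ≈ 0.054.
Since α = 3/2 > 1, p = c/n^{3/2} = o(1/n) is below the triangle threshold p ~ 1/n. Asymptotically E[X] ~ (c³/6)·n^{3(1−α)} = (6³/6)·n^{-1.5} → 0, so by Markov's inequality G has no triangles w.h.p.

E[X] ≈ 0.054; in regime p = Θ(1/n^{3/2}) E[X] tends to 0 (below the triangle threshold p ~ 1/n).


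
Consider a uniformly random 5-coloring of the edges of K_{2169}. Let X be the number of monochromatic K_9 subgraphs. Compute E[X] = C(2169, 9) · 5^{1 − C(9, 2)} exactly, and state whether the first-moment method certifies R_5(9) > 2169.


E[X] = C(2169, 9) · 5^{1 − 36} = 2879753360044504243499683 · 5^{−35} = 2879753360044504243499683/2910383045673370361328125.
As a reduced fraction: E[X] = 2879753360044504243499683/2910383045673370361328125 ≈ 0.9895.
Is E[X] < 1? YES.
Since E[X] < 1, there exists a 5-coloring of K_{2169} with no monochromatic K_9; hence R_5(9) > 2169.

E[X] = 2879753360044504243499683/2910383045673370361328125 ≈ 0.9895; E[X] < 1, so R_5(9) > 2169.


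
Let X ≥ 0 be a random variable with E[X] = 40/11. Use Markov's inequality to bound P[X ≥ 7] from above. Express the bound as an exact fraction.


μ = E[X] = 40/11, a = 7.
Markov: P[X ≥ 7] ≤ μ/a = (40/11)/7 = 40/77.
Numerically: ≈ 0.51948.
(Since a = 7 > μ = 3.63636, the bound 40/77 is < 1 and informative.)

P[X ≥ 7] ≤ 40/77 ≈ 0.51948.


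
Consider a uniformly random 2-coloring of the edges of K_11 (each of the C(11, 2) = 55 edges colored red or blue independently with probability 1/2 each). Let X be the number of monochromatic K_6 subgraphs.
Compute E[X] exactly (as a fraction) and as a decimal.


Let X = Σ_S X_S over the C(11, 6) = 462 subsets S of size 6, where X_S = 1 if the K_6 on S is monochromatic.
For a fixed S, the K_6 on S has C(6, 2) = 15 edges. P[all 15 edges red] = (1/2)^15, and likewise for blue, so P[monochromatic] = 2·(1/2)^15 = 2^{1 − 15} = 1/16384.
Summing: E[X] = C(11, 6) · 2^{1 − 15} = 462 · 1/16384 = 231/8192.
Numerically: E[X] ≈ 0.0282.

E[X] = C(11,6)·2^(1−C(6,2)) = 231/8192 ≈ 0.0282.


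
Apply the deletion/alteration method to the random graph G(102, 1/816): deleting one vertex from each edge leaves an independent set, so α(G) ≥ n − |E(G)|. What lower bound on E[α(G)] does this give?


E[|E(G)|] = C(102, 2)·p = 5151 · (1/816) = 101/16.
E[α(G)] ≥ n − E[|E(G)|] = 102 − 101/16 = 1531/16.
Numerically: ≈ 95.6875.
(This is only a lower bound; the true E[α(G)] may be larger.)

E[α(G)] ≥ 1531/16 ≈ 95.6875.


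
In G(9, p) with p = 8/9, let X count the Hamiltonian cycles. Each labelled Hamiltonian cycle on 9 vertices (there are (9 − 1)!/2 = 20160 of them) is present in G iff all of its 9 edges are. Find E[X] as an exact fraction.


K_9 has (9 − 1)!/2 = 20160 labelled Hamiltonian cycles.
For each such Hamiltonian cycle H, let X_H = 1 if all 9 edges of H are present in G. Then P[X_H = 1] = p^{9} = (8/9)^{9} = 134217728/387420489.
By linearity of expectation: E[X] = Σ_H E[X_H] = 20160 · p^{9} = 20160 · 134217728/387420489 = 300647710720/43046721.
Numerically: E[X] ≈ 6984.2.

E[X] = 20160 · (8/9)^{9} = 300647710720/43046721 ≈ 6984.2.


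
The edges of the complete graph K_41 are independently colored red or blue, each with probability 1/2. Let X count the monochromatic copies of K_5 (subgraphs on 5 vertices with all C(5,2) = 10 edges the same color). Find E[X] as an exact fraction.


Let X = Σ_S X_S over the C(41, 5) = 749398 subsets S of size 5, where X_S = 1 if the K_5 on S is monochromatic.
For a fixed S, the K_5 on S has C(5, 2) = 10 edges. P[all 10 edges red] = (1/2)^10, and likewise for blue, so P[monochromatic] = 2·(1/2)^10 = 2^{1 − 10} = 1/512.
By linearity of expectation: E[X] = C(41, 5) · 2^{1 − 10} = 749398 · 1/512 = 374699/256.
Numerically: E[X] ≈ 1463.6680.

E[X] = C(41,5)·2^(1−C(5,2)) = 374699/256 ≈ 1463.6680.


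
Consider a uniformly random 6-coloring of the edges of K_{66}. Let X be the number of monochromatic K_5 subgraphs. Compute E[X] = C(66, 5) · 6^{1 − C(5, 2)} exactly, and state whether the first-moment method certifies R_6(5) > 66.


E[X] = C(66, 5) · 6^{1 − 10} = 8936928 · 6^{−9} = 8936928/10077696.
As a reduced fraction: E[X] = 31031/34992 ≈ 0.886803.
Is E[X] < 1? YES.
Since E[X] < 1, there exists a 6-coloring of K_{66} with no monochromatic K_5; hence R_6(5) > 66.

E[X] = 31031/34992 ≈ 0.886803; E[X] < 1, so R_6(5) > 66.


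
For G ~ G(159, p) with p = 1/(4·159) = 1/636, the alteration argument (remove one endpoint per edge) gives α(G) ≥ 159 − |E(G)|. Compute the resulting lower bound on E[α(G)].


E[|E(G)|] = C(159, 2)·p = 12561 · (1/636) = 79/4.
E[α(G)] ≥ n − E[|E(G)|] = 159 − 79/4 = 557/4.
Numerically: ≈ 139.250.
(This is only a lower bound; the true E[α(G)] may be larger.)

E[α(G)] ≥ 557/4 ≈ 139.250.


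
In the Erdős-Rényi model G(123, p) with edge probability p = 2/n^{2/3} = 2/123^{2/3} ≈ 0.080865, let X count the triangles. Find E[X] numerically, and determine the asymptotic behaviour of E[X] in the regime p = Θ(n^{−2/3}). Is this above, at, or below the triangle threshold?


Number of potential triangles: C(123, 3) = 302621.
Each occurs with probability p³ ≈ (0.080865)³ ≈ 5.2878578e-04.
By linearity: E[X] = C(123, 3)·p³ ≈ 302621 · 5.2878578e-04 ≈ 160.02168.
Since α = 2/3 < 1, p = c/n^{2/3} ≫ 1/n is above the triangle threshold p ~ 1/n. Asymptotically E[X] ~ (c³/6)·n^{3(1−α)} = (2³/6)·n^{1} → ∞; triangles are abundant w.h.p.

E[X] ≈ 160.02168; in regime p = Θ(1/n^{2/3}) E[X] diverges (above the triangle threshold p ~ 1/n).


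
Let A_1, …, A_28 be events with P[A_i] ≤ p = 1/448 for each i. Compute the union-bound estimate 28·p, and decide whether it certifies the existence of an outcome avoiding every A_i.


Union bound: P[∪_{i=1}^{28} A_i] ≤ Σ_i P[A_i] ≤ 28·p = 28·(1/448) = 1/16.
Numerically: 1/16 ≈ 0.0625000.
Is 1/16 < 1? YES.
Since P[∪ A_i] ≤ 1/16 < 1, the complement has P[∩ A_i^c] ≥ 1 − 1/16 = 15/16 > 0, so some outcome avoids every A_i.

28·p = 1/16 ≈ 0.0625000; existence CERTIFIED by the union bound.


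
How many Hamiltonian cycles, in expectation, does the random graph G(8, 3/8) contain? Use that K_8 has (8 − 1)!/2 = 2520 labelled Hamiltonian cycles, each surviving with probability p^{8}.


K_8 has (8 − 1)!/2 = 2520 labelled Hamiltonian cycles.
For each such Hamiltonian cycle H, let X_H = 1 if all 8 edges of H are present in G. Then P[X_H = 1] = p^{8} = (3/8)^{8} = 6561/16777216.
By linearity of expectation: E[X] = Σ_H E[X_H] = 2520 · p^{8} = 2520 · 6561/16777216 = 2066715/2097152.
Numerically: E[X] ≈ 0.985.

E[X] = 2520 · (3/8)^{8} = 2066715/2097152 ≈ 0.985.


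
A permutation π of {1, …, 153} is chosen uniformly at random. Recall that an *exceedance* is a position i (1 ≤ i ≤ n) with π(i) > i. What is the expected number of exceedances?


Write X = Σ_{i=1}^{153} X_i, where X_i = 1_{π(i) > i}.
For each fixed i, π(i) is uniform over {1, …, 153} (marginal of a uniform permutation), so P[π(i) > i] = (n − i)/n. Summing: Σ_{i=1}^{153} (n − i)/n = (0 + 1 + … + 152)/153 = 153(153 − 1)/(2·153) = (153 − 1)/2.
Hence E[X] = Σ_{i=1}^{153} (153 − i)/153 = 76 ≈ 76.000000.

E[X] = 76 = 76.000000.


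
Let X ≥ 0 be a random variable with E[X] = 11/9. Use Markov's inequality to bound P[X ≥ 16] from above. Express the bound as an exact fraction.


μ = E[X] = 11/9, a = 16.
Markov: P[X ≥ 16] ≤ μ/a = (11/9)/16 = 11/144.
Numerically: ≈ 0.076389.
(Since a = 16 > μ = 1.222222, the bound 11/144 is < 1 and informative.)

P[X ≥ 16] ≤ 11/144 ≈ 0.076389.


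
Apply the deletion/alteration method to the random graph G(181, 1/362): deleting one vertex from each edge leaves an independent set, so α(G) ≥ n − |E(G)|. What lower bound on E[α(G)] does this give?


E[|E(G)|] = C(181, 2)·p = 16290 · (1/362) = 45.
E[α(G)] ≥ n − E[|E(G)|] = 181 − 45 = 136.
Numerically: ≈ 136.0000.
(This is only a lower bound; the true E[α(G)] may be larger.)

E[α(G)] ≥ 136 ≈ 136.0000.


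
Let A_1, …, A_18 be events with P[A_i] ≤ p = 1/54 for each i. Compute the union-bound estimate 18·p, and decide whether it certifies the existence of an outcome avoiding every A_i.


Union bound: P[∪_{i=1}^{18} A_i] ≤ Σ_i P[A_i] ≤ 18·p = 18·(1/54) = 1/3.
Numerically: 1/3 ≈ 0.333.
Is 1/3 < 1? YES.
Since P[∪ A_i] ≤ 1/3 < 1, the complement has P[∩ A_i^c] ≥ 1 − 1/3 = 2/3 > 0, so some outcome avoids every A_i.

18·p = 1/3 ≈ 0.333; existence CERTIFIED by the union bound.
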